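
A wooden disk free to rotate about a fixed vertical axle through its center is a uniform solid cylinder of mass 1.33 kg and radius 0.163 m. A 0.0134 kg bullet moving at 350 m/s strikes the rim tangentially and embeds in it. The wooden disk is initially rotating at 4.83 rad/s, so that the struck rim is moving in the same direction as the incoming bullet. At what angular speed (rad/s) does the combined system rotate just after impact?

About the axle the impulsive forces during the collision are internal, so angular momentum about that axis is conserved.
I_p = ½(1.33)(0.163)² = 0.01767 kg·m². Taking the sense of the bullet's angular momentum as positive, L_{bullet} = m v R = (0.0134)(350)(0.163) = 0.7645 kg·m²/s.
L_i = +I_p ω_p + m v R = +(0.01767)(4.83) + 0.7645 = 0.8498 kg·m²/s.
After sticking, I_f = I_p + m R² = 0.01767 + (0.0134)(0.163)² = 0.01802 kg·m².
ω_f = L_i / I_f = 0.8498 / 0.01802 = 47.15 rad/s.

|ω_f| ≈ 47.1 rad/s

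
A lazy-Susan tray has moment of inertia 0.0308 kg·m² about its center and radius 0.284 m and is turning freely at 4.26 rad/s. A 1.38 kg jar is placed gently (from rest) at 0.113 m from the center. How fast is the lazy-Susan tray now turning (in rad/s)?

The added mass arrives with no angular momentum about the center, and any external torque about the center is negligible, so the system's angular momentum is conserved.
Added inertia Σmr² = (1.38)(0.113)² = 0.01762 kg·m²; I_f = 0.03080 + 0.01762 = 0.04842 kg·m².
ω_f = I_p ω_i / I_f = (0.03080)(4.26) / 0.04842 = 2.710 rad/s.

ω_f ≈ 2.71 rad/s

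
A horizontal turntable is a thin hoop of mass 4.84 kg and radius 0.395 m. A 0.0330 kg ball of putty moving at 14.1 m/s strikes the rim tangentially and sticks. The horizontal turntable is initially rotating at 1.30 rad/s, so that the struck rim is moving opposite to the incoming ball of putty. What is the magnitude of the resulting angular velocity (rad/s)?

About the axle the impulsive forces during the collision are internal, so angular momentum about that axis is conserved.
I_p = (4.84)(0.395)² = 0.7552 kg·m². Taking the sense of the ball of putty's angular momentum as positive, L_{ball} = m v R = (0.0330)(14.1)(0.395) = 0.1838 kg·m²/s.
L_i = −I_p ω_p + m v R = −(0.7552)(1.30) + 0.1838 = -0.7979 kg·m²/s.
After sticking, I_f = I_p + m R² = 0.7552 + (0.0330)(0.395)² = 0.7603 kg·m².
ω_f = L_i / I_f = -0.7979 / 0.7603 = -1.049 rad/s.

|ω_f| ≈ 1.05 rad/s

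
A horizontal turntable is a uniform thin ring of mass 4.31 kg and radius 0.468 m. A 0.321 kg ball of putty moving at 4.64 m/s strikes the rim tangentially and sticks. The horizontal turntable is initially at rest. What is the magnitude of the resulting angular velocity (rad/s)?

The axle reaction passes through the axle and exerts no torque about it; angular momentum about the axle is conserved through the impact.
I_p = (4.31)(0.468)² = 0.9440 kg·m². Taking the sense of the ball of putty's angular momentum as positive, L_{ball} = m v R = (0.321)(4.64)(0.468) = 0.6971 kg·m²/s.
L_i = 0 + 0.6971 = 0.6971 kg·m²/s.
After sticking, I_f = I_p + m R² = 0.9440 + (0.321)(0.468)² = 1.014 kg·m².
ω_f = L_i / I_f = 0.6971 / 1.014 = 0.6872 rad/s.

|ω_f| ≈ 0.687 rad/s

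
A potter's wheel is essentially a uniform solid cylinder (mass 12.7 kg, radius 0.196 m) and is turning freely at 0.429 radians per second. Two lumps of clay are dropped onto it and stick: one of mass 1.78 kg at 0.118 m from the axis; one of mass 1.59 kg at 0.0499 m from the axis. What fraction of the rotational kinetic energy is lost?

fraction ≈ 0.105

No external torque acts about the axis; L_before = L_after.
I_p = ½(12.7)(0.196)² = 0.2439 kg·m².
Added inertia Σmr² = (1.78)(0.118)² + (1.59)(0.0499)² = 0.02874 kg·m²; I_f = 0.2439 + 0.02874 = 0.2727 kg·m².
ω_f = I_p ω_i / I_f = (0.2439)(0.429) / 0.2727 = 0.3838 rad/s.
KE_i = ½(0.2439)(0.4290 rad/s)² = 0.02245 J; KE_f = ½(0.2727)(0.3838)² = 0.02008 J.
Fraction lost = 0.1054.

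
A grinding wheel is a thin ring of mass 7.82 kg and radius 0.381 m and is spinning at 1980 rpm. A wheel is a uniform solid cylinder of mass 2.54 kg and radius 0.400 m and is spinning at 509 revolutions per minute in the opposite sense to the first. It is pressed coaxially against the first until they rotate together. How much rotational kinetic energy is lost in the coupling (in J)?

ΔKE lost ≈ 5850 J

The coupling torques are internal; angular momentum about the shared axis is conserved.
Moments of inertia: I_A = (7.82)(0.381)² = 1.135 kg·m²; I_B = ½(2.54)(0.400)² = 0.2032 kg·m².
Taking A's sense as positive: L = (1.135)(1980) − (0.2032)(509) = 2144 kg·m²·rpm.
Combined I = 1.135 + 0.2032 = 1.338 kg·m².
ω_f = L / I = 2144 / 1.338 = 1602 rpm.
KE_i = ½ΣIω² = 24690 J; KE_f = ½(1.338)(167.8)² = 18840 J.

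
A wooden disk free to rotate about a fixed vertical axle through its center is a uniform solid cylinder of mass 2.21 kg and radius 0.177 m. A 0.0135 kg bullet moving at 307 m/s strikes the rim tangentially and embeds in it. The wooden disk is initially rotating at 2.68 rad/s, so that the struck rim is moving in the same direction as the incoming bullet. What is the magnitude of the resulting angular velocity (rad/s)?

|ω_f| ≈ 23.6 rad/s

About the axle the impulsive forces during the collision are internal, so angular momentum about that axis is conserved.
I_p = ½(2.21)(0.177)² = 0.03462 kg·m². Taking the sense of the bullet's angular momentum as positive, L_{bullet} = m v R = (0.0135)(307)(0.177) = 0.7336 kg·m²/s.
L_i = +I_p ω_p + m v R = +(0.03462)(2.68) + 0.7336 = 0.8264 kg·m²/s.
After sticking, I_f = I_p + m R² = 0.03462 + (0.0135)(0.177)² = 0.03504 kg·m².
ω_f = L_i / I_f = 0.8264 / 0.03504 = 23.58 rad/s.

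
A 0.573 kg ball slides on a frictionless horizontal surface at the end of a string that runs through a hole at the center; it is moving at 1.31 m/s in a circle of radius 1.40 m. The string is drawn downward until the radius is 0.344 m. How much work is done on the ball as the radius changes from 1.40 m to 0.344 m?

W ≈ 7.65 J

The only horizontal force on the mass is along the cord (radial), so it exerts no torque about the hole and angular momentum m v r is conserved.
v₂ = v₁ r₁ / r₂ = (1.31)(1.40) / (0.344) = 5.331 m/s.
W = ΔKE = ½m(v₂² − v₁²) = 7.652 J.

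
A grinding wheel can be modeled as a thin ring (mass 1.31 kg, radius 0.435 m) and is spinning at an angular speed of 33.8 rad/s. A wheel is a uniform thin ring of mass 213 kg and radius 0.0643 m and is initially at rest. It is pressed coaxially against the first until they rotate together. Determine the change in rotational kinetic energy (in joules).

The coupling torques are internal; angular momentum about the shared axis is conserved.
Moments of inertia: I_A = (1.31)(0.435)² = 0.2479 kg·m²; I_B = (213)(0.0643)² = 0.8806 kg·m².
Taking A's sense as positive: L = (0.2479)(33.8) = 8.379 kg·m²·rad/s.
Combined I = 0.2479 + 0.8806 = 1.129 kg·m².
ω_f = L / I = 8.379 / 1.129 = 7.424 rad/s.
KE_i = ½ΣIω² = 141.6 J; KE_f = ½(1.129)(7.424)² = 31.10 J.

ΔKE ≈ -110 J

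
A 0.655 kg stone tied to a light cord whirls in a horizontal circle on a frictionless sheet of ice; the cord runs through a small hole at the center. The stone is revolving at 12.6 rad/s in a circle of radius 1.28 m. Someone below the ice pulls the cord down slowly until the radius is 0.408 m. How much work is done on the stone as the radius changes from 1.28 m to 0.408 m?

The constraining force is radial, so m r² ω about the center is conserved.
ω₂ = ω₁ (r₁/r₂)² = (12.6)(1.28/0.408)² = 124.0 rad/s.
W = ΔKE = ½m(v₂² − v₁²) = 753.3 J.

W ≈ 753 J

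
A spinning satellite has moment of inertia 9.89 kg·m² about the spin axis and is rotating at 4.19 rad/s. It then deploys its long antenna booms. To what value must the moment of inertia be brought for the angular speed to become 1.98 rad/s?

No external torque acts about the spin axis, so angular momentum is conserved.
I₂ = I₁ω₁ / ω₂ = (9.89)(4.19) / (1.98) = 20.93 kg·m².

I₂ ≈ 20.9 kg·m²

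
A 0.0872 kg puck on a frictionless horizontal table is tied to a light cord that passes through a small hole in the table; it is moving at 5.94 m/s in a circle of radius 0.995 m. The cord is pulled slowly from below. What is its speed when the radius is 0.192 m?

The only horizontal force on the mass is along the cord (radial), so it exerts no torque about the hole and angular momentum m v r is conserved.
v₂ = v₁ r₁ / r₂ = (5.94)(0.995) / (0.192) = 30.78 m/s.

v₂ ≈ 30.8 m/s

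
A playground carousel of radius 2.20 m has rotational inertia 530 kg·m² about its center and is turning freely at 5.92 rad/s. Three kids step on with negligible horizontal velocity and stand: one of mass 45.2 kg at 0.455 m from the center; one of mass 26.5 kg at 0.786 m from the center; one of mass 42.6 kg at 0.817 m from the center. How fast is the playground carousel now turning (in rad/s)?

No external torque acts about the center; L_before = L_after.
Added inertia Σmr² = (45.2)(0.455)² + (26.5)(0.786)² + (42.6)(0.817)² = 54.16 kg·m²; I_f = 530.0 + 54.16 = 584.2 kg·m².
ω_f = I_p ω_i / I_f = (530.0)(5.92) / 584.2 = 5.371 rad/s.

ω_f ≈ 5.37 rad/s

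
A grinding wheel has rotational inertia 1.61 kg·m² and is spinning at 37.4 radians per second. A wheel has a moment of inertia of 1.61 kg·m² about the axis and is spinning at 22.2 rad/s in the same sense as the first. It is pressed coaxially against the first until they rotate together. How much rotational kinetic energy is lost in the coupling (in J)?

The coupling torques are internal; angular momentum about the shared axis is conserved.
Taking A's sense as positive: L = (1.610)(37.4) + (1.610)(22.2) = 95.96 kg·m²·rad/s.
Combined I = 1.610 + 1.610 = 3.220 kg·m².
ω_f = L / I = 95.96 / 3.220 = 29.80 rad/s.
KE_i = ½ΣIω² = 1523 J; KE_f = ½(3.220)(29.80)² = 1430 J.

ΔKE lost ≈ 93.0 J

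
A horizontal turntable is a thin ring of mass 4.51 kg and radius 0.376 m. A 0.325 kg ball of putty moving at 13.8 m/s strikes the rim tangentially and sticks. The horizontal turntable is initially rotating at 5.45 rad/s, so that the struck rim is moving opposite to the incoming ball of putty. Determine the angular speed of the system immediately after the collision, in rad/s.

|ω_f| ≈ 2.62 rad/s

The axle reaction passes through the axle and exerts no torque about it; angular momentum about the axle is conserved through the impact.
I_p = (4.51)(0.376)² = 0.6376 kg·m². Taking the sense of the ball of putty's angular momentum as positive, L_{ball} = m v R = (0.325)(13.8)(0.376) = 1.686 kg·m²/s.
L_i = −I_p ω_p + m v R = −(0.6376)(5.45) + 1.686 = -1.789 kg·m²/s.
After sticking, I_f = I_p + m R² = 0.6376 + (0.325)(0.376)² = 0.6836 kg·m².
ω_f = L_i / I_f = -1.789 / 0.6836 = -2.617 rad/s.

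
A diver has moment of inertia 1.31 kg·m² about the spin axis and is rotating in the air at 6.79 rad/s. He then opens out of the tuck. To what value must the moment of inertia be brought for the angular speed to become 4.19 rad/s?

I₂ ≈ 2.12 kg·m²

No external torque acts about the spin axis, so angular momentum is conserved.
I₂ = I₁ω₁ / ω₂ = (1.31)(6.79) / (4.19) = 2.123 kg·m².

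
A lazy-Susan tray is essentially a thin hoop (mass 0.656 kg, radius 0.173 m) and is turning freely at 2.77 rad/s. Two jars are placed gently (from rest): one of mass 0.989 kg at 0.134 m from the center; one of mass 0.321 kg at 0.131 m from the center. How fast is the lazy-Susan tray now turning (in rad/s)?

ω_f ≈ 1.27 rad/s

The added mass arrives with no angular momentum about the center, and any external torque about the center is negligible, so the system's angular momentum is conserved.
I_p = (0.656)(0.173)² = 0.01963 kg·m².
Added inertia Σmr² = (0.989)(0.134)² + (0.321)(0.131)² = 0.02327 kg·m²; I_f = 0.01963 + 0.02327 = 0.04290 kg·m².
ω_f = I_p ω_i / I_f = (0.01963)(2.77) / 0.04290 = 1.268 rad/s.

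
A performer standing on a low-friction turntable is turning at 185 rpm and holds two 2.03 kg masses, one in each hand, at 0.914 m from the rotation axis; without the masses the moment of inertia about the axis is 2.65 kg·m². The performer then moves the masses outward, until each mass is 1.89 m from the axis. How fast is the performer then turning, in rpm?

Angular momentum about the spin axis is conserved since the torque about it is zero.
I₁ = 2.65 + 2(2.03)(0.914)² = 6.042 kg·m²; I₂ = 2.65 + 2(2.03)(1.89)² = 17.15 kg·m².
ω₂ = I₁ω₁ / I₂ = (6.042)(185 rpm) / (17.15) = 65.16 rpm.

ω₂ ≈ 65.2 rpm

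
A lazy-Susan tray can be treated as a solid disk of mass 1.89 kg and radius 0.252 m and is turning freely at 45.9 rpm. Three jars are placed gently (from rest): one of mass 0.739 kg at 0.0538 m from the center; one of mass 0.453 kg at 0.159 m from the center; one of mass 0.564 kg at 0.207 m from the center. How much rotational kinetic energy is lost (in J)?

The added mass arrives with no angular momentum about the center, and any external torque about the center is negligible, so the system's angular momentum is conserved.
I_p = ½(1.89)(0.252)² = 0.06001 kg·m².
Added inertia Σmr² = (0.739)(0.0538)² + (0.453)(0.159)² + (0.564)(0.207)² = 0.03776 kg·m²; I_f = 0.06001 + 0.03776 = 0.09777 kg·m².
ω_f = I_p ω_i / I_f = (0.06001)(45.9) / 0.09777 = 28.17 rpm.
KE_i = ½(0.06001)(4.807 rad/s)² = 0.6932 J; KE_f = ½(0.09777)(2.950)² = 0.4255 J.

energy lost ≈ 0.268 J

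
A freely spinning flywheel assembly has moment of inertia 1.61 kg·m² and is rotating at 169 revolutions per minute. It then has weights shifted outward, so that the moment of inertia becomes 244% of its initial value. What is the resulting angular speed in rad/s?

Angular momentum about the spin axis is conserved since the torque about it is zero.
I₂ = 2.44 × 1.61 = 3.928 kg·m².
ω₂ = I₁ω₁ / I₂ = (1.610)(169 rpm) / (3.928) = 69.26 rpm = 7.253 rad/s.

ω₂ ≈ 7.25 rad/s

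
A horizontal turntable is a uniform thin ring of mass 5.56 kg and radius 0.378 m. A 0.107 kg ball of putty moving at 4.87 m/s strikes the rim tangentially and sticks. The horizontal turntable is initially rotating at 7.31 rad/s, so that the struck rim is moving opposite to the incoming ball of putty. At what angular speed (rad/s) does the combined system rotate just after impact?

|ω_f| ≈ 6.93 rad/s

The axle reaction passes through the axle and exerts no torque about it; angular momentum about the axle is conserved through the impact.
I_p = (5.56)(0.378)² = 0.7944 kg·m². Taking the sense of the ball of putty's angular momentum as positive, L_{ball} = m v R = (0.107)(4.87)(0.378) = 0.1970 kg·m²/s.
L_i = −I_p ω_p + m v R = −(0.7944)(7.31) + 0.1970 = -5.610 kg·m²/s.
After sticking, I_f = I_p + m R² = 0.7944 + (0.107)(0.378)² = 0.8097 kg·m².
ω_f = L_i / I_f = -5.610 / 0.8097 = -6.929 rad/s.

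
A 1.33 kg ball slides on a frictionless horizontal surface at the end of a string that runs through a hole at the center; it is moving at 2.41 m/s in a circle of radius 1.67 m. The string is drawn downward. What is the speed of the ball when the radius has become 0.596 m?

v₂ ≈ 6.75 m/s

Central (radial) force ⇒ zero torque about the center ⇒ m v r is constant.
v₂ = v₁ r₁ / r₂ = (2.41)(1.67) / (0.596) = 6.753 m/s.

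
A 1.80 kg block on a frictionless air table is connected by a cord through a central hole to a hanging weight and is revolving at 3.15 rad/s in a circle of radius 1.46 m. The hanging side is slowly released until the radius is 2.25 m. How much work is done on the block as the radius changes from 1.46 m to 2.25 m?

W ≈ -11.0 J

The constraining force is radial, so m r² ω about the center is conserved.
ω₂ = ω₁ (r₁/r₂)² = (3.15)(1.46/2.25)² = 1.326 rad/s.
W = ΔKE = ½m(v₂² − v₁²) = -11.02 J.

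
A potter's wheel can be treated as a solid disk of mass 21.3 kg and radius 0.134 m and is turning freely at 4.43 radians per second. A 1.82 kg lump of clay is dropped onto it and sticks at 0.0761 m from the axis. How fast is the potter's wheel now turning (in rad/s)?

The added mass arrives with no angular momentum about the axis, and any external torque about the axis is negligible, so the system's angular momentum is conserved.
I_p = ½(21.3)(0.134)² = 0.1912 kg·m².
Added inertia Σmr² = (1.82)(0.0761)² = 0.01054 kg·m²; I_f = 0.1912 + 0.01054 = 0.2018 kg·m².
ω_f = I_p ω_i / I_f = (0.1912)(4.43) / 0.2018 = 4.199 rad/s.

ω_f ≈ 4.20 rad/s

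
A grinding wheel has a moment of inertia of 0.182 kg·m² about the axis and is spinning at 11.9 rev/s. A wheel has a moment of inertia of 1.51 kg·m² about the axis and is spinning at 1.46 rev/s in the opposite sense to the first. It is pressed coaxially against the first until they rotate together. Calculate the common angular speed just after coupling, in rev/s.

No external torque acts about the common axis, so total angular momentum is conserved.
Taking A's sense as positive: L = (0.1820)(11.9) − (1.510)(1.46) = -0.03880 kg·m²·rev/s.
Combined I = 0.1820 + 1.510 = 1.692 kg·m².
ω_f = L / I = -0.03880 / 1.692 = -0.02293 rev/s.

|ω_f| ≈ 0.0229 rev/s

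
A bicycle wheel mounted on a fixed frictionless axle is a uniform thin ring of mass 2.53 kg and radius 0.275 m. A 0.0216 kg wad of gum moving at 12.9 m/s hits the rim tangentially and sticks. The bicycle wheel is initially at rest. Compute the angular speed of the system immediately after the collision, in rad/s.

About the axle the impulsive forces during the collision are internal, so angular momentum about that axis is conserved.
I_p = (2.53)(0.275)² = 0.1913 kg·m². Taking the sense of the wad of gum's angular momentum as positive, L_{wad} = m v R = (0.0216)(12.9)(0.275) = 0.07663 kg·m²/s.
L_i = 0 + 0.07663 = 0.07663 kg·m²/s.
After sticking, I_f = I_p + m R² = 0.1913 + (0.0216)(0.275)² = 0.1930 kg·m².
ω_f = L_i / I_f = 0.07663 / 0.1930 = 0.3971 rad/s.

|ω_f| ≈ 0.397 rad/s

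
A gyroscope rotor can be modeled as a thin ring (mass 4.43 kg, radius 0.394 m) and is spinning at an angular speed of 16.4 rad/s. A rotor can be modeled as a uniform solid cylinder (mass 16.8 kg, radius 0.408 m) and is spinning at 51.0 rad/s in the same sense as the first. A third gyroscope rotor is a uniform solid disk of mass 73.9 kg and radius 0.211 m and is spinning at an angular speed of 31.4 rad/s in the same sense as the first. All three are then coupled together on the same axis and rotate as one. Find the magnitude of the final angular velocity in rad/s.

|ω_f| ≈ 36.0 rad/s

The coupling torques are internal; angular momentum about the shared axis is conserved.
Moments of inertia: I_A = (4.43)(0.394)² = 0.6877 kg·m²; I_B = ½(16.8)(0.408)² = 1.398 kg·m²; I_C = ½(73.9)(0.211)² = 1.645 kg·m².
Taking A's sense as positive: L = (0.6877)(16.4) + (1.398)(51.0) + (1.645)(31.4) = 134.2 kg·m²·rad/s.
Combined I = 0.6877 + 1.398 + 1.645 = 3.731 kg·m².
ω_f = L / I = 134.2 / 3.731 = 35.98 rad/s.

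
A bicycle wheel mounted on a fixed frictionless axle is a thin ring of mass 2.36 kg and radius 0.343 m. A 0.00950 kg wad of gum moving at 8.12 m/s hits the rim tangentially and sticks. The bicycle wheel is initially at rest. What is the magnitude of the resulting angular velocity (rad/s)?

The axle reaction passes through the axle and exerts no torque about it; angular momentum about the axle is conserved through the impact.
I_p = (2.36)(0.343)² = 0.2777 kg·m². Taking the sense of the wad of gum's angular momentum as positive, L_{wad} = m v R = (0.00950)(8.12)(0.343) = 0.02646 kg·m²/s.
L_i = 0 + 0.02646 = 0.02646 kg·m²/s.
After sticking, I_f = I_p + m R² = 0.2777 + (0.00950)(0.343)² = 0.2788 kg·m².
ω_f = L_i / I_f = 0.02646 / 0.2788 = 0.09491 rad/s.

|ω_f| ≈ 0.0949 rad/s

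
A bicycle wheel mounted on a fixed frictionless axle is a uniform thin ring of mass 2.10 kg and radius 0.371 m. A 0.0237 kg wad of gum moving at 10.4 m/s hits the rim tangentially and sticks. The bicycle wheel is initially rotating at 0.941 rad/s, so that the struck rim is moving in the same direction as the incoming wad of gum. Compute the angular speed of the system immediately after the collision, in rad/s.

About the axle the impulsive forces during the collision are internal, so angular momentum about that axis is conserved.
I_p = (2.10)(0.371)² = 0.2890 kg·m². Taking the sense of the wad of gum's angular momentum as positive, L_{wad} = m v R = (0.0237)(10.4)(0.371) = 0.09144 kg·m²/s.
L_i = +I_p ω_p + m v R = +(0.2890)(0.941) + 0.09144 = 0.3634 kg·m²/s.
After sticking, I_f = I_p + m R² = 0.2890 + (0.0237)(0.371)² = 0.2923 kg·m².
ω_f = L_i / I_f = 0.3634 / 0.2923 = 1.243 rad/s.

|ω_f| ≈ 1.24 rad/s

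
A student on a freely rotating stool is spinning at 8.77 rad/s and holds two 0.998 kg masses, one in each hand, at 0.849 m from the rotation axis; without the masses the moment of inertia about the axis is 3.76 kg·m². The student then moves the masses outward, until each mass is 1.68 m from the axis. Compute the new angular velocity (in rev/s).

ω₂ ≈ 0.772 rev/s

Angular momentum about the spin axis is conserved since the torque about it is zero.
I₁ = 3.76 + 2(0.998)(0.849)² = 5.199 kg·m²; I₂ = 3.76 + 2(0.998)(1.68)² = 9.394 kg·m².
ω₂ = I₁ω₁ / I₂ = (5.199)(8.77 rad/s) / (9.394) = 4.854 rad/s = 0.7725 rev/s.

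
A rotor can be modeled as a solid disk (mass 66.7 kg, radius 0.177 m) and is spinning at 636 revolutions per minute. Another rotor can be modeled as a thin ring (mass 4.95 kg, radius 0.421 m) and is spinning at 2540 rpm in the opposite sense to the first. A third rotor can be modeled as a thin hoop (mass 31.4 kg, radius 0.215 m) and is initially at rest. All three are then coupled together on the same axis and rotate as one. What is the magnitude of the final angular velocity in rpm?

|ω_f| ≈ 464 rpm

No external torque acts about the common axis, so total angular momentum is conserved.
Moments of inertia: I_A = ½(66.7)(0.177)² = 1.045 kg·m²; I_B = (4.95)(0.421)² = 0.8773 kg·m²; I_C = (31.4)(0.215)² = 1.451 kg·m².
Taking A's sense as positive: L = (1.045)(636) − (0.8773)(2540) = -1564 kg·m²·rpm.
Combined I = 1.045 + 0.8773 + 1.451 = 3.374 kg·m².
ω_f = L / I = -1564 / 3.374 = -463.6 rpm.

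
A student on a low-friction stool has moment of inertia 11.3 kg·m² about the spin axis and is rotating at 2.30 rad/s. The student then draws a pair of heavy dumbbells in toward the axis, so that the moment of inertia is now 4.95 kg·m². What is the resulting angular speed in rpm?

No external torque acts about the spin axis, so angular momentum is conserved.
ω₂ = I₁ω₁ / I₂ = (11.30)(2.30 rad/s) / (4.950) = 5.251 rad/s = 50.14 rpm.

ω₂ ≈ 50.1 rpm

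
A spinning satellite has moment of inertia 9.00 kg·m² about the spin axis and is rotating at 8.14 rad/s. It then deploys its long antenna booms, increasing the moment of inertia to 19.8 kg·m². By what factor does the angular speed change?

ω₂/ω₁ ≈ 0.455

With no external torque about the axis, L is conserved: I₁ω₁ = I₂ω₂.
ω₂/ω₁ = I₁/I₂ = 9.000 / 19.80 = 0.4545.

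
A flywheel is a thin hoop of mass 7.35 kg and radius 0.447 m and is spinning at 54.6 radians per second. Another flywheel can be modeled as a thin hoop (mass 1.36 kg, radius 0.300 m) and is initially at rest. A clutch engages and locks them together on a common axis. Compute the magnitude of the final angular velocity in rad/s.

No external torque acts about the common axis, so total angular momentum is conserved.
Moments of inertia: I_A = (7.35)(0.447)² = 1.469 kg·m²; I_B = (1.36)(0.300)² = 0.1224 kg·m².
Taking A's sense as positive: L = (1.469)(54.6) = 80.19 kg·m²·rad/s.
Combined I = 1.469 + 0.1224 = 1.591 kg·m².
ω_f = L / I = 80.19 / 1.591 = 50.40 rad/s.

|ω_f| ≈ 50.4 rad/s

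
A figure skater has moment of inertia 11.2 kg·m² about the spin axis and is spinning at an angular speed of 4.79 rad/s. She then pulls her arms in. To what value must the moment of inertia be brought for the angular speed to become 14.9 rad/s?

I₂ ≈ 3.60 kg·m²

Angular momentum about the spin axis is conserved since the torque about it is zero.
I₂ = I₁ω₁ / ω₂ = (11.2)(4.79) / (14.9) = 3.601 kg·m².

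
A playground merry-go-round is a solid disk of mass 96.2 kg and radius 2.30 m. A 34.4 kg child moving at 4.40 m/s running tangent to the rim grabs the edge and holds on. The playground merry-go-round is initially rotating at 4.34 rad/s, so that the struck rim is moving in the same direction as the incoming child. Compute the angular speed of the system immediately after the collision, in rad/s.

About the axle the impulsive forces during the collision are internal, so angular momentum about that axis is conserved.
I_p = ½(96.2)(2.30)² = 254.4 kg·m². Taking the sense of the child's angular momentum as positive, L_{child} = m v R = (34.4)(4.40)(2.30) = 348.1 kg·m²/s.
L_i = +I_p ω_p + m v R = +(254.4)(4.34) + 348.1 = 1452 kg·m²/s.
After sticking, I_f = I_p + m R² = 254.4 + (34.4)(2.30)² = 436.4 kg·m².
ω_f = L_i / I_f = 1452 / 436.4 = 3.328 rad/s.

|ω_f| ≈ 3.33 rad/s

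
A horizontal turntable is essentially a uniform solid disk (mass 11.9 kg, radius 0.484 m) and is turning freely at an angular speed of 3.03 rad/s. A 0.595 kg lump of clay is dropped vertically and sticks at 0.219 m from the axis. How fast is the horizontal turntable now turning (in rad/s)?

The added mass arrives with no angular momentum about the axis, and any external torque about the axis is negligible, so the system's angular momentum is conserved.
I_p = ½(11.9)(0.484)² = 1.394 kg·m².
Added inertia Σmr² = (0.595)(0.219)² = 0.02854 kg·m²; I_f = 1.394 + 0.02854 = 1.422 kg·m².
ω_f = I_p ω_i / I_f = (1.394)(3.03) / 1.422 = 2.969 rad/s.

ω_f ≈ 2.97 rad/s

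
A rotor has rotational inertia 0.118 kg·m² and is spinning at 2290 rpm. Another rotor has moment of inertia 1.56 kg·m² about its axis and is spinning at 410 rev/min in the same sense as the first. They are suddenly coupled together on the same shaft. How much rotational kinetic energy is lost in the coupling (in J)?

ΔKE lost ≈ 2130 J

No external torque acts about the common axis, so total angular momentum is conserved.
Taking A's sense as positive: L = (0.1180)(2290) + (1.560)(410) = 909.8 kg·m²·rpm.
Combined I = 0.1180 + 1.560 = 1.678 kg·m².
ω_f = L / I = 909.8 / 1.678 = 542.2 rpm.
KE_i = ½ΣIω² = 4831 J; KE_f = ½(1.678)(56.78)² = 2705 J.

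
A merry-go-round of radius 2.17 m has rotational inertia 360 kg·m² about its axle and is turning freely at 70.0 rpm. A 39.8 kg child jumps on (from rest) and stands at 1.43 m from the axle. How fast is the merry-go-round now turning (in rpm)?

ω_f ≈ 57.1 rpm

The added mass arrives with no angular momentum about the axle, and any external torque about the axle is negligible, so the system's angular momentum is conserved.
Added inertia Σmr² = (39.8)(1.43)² = 81.39 kg·m²; I_f = 360.0 + 81.39 = 441.4 kg·m².
ω_f = I_p ω_i / I_f = (360.0)(70.0) / 441.4 = 57.09 rpm.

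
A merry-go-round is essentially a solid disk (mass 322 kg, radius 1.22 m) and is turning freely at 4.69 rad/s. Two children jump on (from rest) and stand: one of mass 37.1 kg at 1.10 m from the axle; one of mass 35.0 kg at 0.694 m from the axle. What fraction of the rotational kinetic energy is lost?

fraction ≈ 0.205

The added mass arrives with no angular momentum about the axle, and any external torque about the axle is negligible, so the system's angular momentum is conserved.
I_p = ½(322)(1.22)² = 239.6 kg·m².
Added inertia Σmr² = (37.1)(1.10)² + (35.0)(0.694)² = 61.75 kg·m²; I_f = 239.6 + 61.75 = 301.4 kg·m².
ω_f = I_p ω_i / I_f = (239.6)(4.69) / 301.4 = 3.729 rad/s.
KE_i = ½(239.6)(4.690 rad/s)² = 2635 J; KE_f = ½(301.4)(3.729)² = 2096 J.
Fraction lost = 0.2049.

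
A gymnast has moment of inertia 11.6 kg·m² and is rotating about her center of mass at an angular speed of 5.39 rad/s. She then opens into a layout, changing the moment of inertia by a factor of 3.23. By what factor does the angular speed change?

With no external torque about the axis, L is conserved: I₁ω₁ = I₂ω₂.
I₂ = 3.23 × 11.6 = 37.47 kg·m².
ω₂/ω₁ = I₁/I₂ = 11.60 / 37.47 = 0.3096.

ω₂/ω₁ ≈ 0.310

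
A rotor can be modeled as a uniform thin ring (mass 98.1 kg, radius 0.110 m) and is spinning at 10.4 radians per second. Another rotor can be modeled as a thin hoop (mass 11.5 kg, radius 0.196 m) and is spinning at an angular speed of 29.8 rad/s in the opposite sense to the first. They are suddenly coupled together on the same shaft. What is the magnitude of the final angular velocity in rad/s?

|ω_f| ≈ 0.504 rad/s

The coupling torques are internal; angular momentum about the shared axis is conserved.
Moments of inertia: I_A = (98.1)(0.110)² = 1.187 kg·m²; I_B = (11.5)(0.196)² = 0.4418 kg·m².
Taking A's sense as positive: L = (1.187)(10.4) − (0.4418)(29.8) = -0.8203 kg·m²·rad/s.
Combined I = 1.187 + 0.4418 = 1.629 kg·m².
ω_f = L / I = -0.8203 / 1.629 = -0.5036 rad/s.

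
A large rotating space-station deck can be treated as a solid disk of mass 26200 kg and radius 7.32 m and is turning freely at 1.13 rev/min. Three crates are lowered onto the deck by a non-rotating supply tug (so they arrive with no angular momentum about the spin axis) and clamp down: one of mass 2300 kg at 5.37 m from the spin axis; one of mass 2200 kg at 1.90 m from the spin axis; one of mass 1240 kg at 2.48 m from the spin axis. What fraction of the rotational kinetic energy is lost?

No external torque acts about the spin axis; L_before = L_after.
I_p = ½(26200)(7.32)² = 7.019e+05 kg·m².
Added inertia Σmr² = (2300)(5.37)² + (2200)(1.90)² + (1240)(2.48)² = 81890 kg·m²; I_f = 7.019e+05 + 81890 = 7.838e+05 kg·m².
ω_f = I_p ω_i / I_f = (7.019e+05)(1.13) / 7.838e+05 = 1.012 rpm.
KE_i = ½(7.019e+05)(0.1183 rad/s)² = 4914 J; KE_f = ½(7.838e+05)(0.1060)² = 4401 J.
Fraction lost = 0.1045.

fraction ≈ 0.104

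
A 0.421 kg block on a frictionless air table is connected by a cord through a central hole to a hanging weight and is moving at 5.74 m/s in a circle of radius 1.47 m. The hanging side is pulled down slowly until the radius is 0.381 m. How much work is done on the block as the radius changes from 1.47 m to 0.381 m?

The only horizontal force on the mass is along the cord (radial), so it exerts no torque about the hole and angular momentum m v r is conserved.
v₂ = v₁ r₁ / r₂ = (5.74)(1.47) / (0.381) = 22.15 m/s.
W = ΔKE = ½m(v₂² − v₁²) = 96.31 J.

W ≈ 96.3 J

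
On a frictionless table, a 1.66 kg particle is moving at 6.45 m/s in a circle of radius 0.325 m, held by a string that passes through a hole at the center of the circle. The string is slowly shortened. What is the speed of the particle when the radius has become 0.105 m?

The only horizontal force on the mass is along the cord (radial), so it exerts no torque about the hole and angular momentum m v r is conserved.
v₂ = v₁ r₁ / r₂ = (6.45)(0.325) / (0.105) = 19.96 m/s.

v₂ ≈ 20.0 m/s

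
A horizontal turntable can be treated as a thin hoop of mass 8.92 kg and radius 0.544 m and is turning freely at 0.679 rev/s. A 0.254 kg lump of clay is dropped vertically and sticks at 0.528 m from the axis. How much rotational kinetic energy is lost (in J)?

energy lost ≈ 0.628 J

The added mass arrives with no angular momentum about the axis, and any external torque about the axis is negligible, so the system's angular momentum is conserved.
I_p = (8.92)(0.544)² = 2.640 kg·m².
Added inertia Σmr² = (0.254)(0.528)² = 0.07081 kg·m²; I_f = 2.640 + 0.07081 = 2.711 kg·m².
ω_f = I_p ω_i / I_f = (2.640)(0.679) / 2.711 = 0.6613 rev/s.
KE_i = ½(2.640)(4.266 rad/s)² = 24.02 J; KE_f = ½(2.711)(4.155)² = 23.40 J.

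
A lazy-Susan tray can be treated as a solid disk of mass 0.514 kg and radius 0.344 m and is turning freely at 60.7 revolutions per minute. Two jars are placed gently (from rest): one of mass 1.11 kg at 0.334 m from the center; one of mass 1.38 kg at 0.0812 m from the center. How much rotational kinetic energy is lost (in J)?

No external torque acts about the center; L_before = L_after.
I_p = ½(0.514)(0.344)² = 0.03041 kg·m².
Added inertia Σmr² = (1.11)(0.334)² + (1.38)(0.0812)² = 0.1329 kg·m²; I_f = 0.03041 + 0.1329 = 0.1633 kg·m².
ω_f = I_p ω_i / I_f = (0.03041)(60.7) / 0.1633 = 11.30 rpm.
KE_i = ½(0.03041)(6.356 rad/s)² = 0.6144 J; KE_f = ½(0.1633)(1.184)² = 0.1144 J.

energy lost ≈ 0.500 J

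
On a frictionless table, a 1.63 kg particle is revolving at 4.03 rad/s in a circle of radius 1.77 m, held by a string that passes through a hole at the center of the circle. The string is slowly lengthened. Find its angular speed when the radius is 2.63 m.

ω₂ ≈ 1.83 rad/s

The constraining force is radial, so m r² ω about the center is conserved.
ω₂ = ω₁ (r₁/r₂)² = (4.03)(1.77/2.63)² = 1.825 rad/s.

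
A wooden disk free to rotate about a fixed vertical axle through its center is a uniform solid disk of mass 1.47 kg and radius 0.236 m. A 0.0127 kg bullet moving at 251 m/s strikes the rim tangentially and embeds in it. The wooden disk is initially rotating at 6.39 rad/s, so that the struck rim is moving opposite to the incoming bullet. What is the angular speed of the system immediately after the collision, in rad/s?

|ω_f| ≈ 11.8 rad/s

The axle reaction passes through the axle and exerts no torque about it; angular momentum about the axle is conserved through the impact.
I_p = ½(1.47)(0.236)² = 0.04094 kg·m². Taking the sense of the bullet's angular momentum as positive, L_{bullet} = m v R = (0.0127)(251)(0.236) = 0.7523 kg·m²/s.
L_i = −I_p ω_p + m v R = −(0.04094)(6.39) + 0.7523 = 0.4907 kg·m²/s.
After sticking, I_f = I_p + m R² = 0.04094 + (0.0127)(0.236)² = 0.04164 kg·m².
ω_f = L_i / I_f = 0.4907 / 0.04164 = 11.78 rad/s.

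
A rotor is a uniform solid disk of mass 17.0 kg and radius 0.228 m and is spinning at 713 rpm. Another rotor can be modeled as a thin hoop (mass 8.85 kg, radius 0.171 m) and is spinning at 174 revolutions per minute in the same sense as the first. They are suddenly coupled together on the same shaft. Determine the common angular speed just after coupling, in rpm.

No external torque acts about the common axis, so total angular momentum is conserved.
Moments of inertia: I_A = ½(17.0)(0.228)² = 0.4419 kg·m²; I_B = (8.85)(0.171)² = 0.2588 kg·m².
Taking A's sense as positive: L = (0.4419)(713) + (0.2588)(174) = 360.1 kg·m²·rpm.
Combined I = 0.4419 + 0.2588 = 0.7006 kg·m².
ω_f = L / I = 360.1 / 0.7006 = 513.9 rpm.

|ω_f| ≈ 514 rpm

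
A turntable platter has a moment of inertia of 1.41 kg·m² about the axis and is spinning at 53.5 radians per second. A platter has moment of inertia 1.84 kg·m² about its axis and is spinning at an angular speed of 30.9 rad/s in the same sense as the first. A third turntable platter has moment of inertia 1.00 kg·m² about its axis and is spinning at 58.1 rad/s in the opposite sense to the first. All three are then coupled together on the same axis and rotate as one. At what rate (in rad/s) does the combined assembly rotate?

|ω_f| ≈ 17.5 rad/s

The coupling torques are internal; angular momentum about the shared axis is conserved.
Taking A's sense as positive: L = (1.410)(53.5) + (1.840)(30.9) − (1.000)(58.1) = 74.19 kg·m²·rad/s.
Combined I = 1.410 + 1.840 + 1.000 = 4.250 kg·m².
ω_f = L / I = 74.19 / 4.250 = 17.46 rad/s.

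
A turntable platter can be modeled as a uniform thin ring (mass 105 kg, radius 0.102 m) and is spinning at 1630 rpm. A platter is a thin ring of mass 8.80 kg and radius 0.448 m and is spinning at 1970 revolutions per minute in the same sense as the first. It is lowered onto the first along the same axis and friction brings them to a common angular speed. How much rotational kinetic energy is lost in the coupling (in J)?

No external torque acts about the common axis, so total angular momentum is conserved.
Moments of inertia: I_A = (105)(0.102)² = 1.092 kg·m²; I_B = (8.80)(0.448)² = 1.766 kg·m².
Taking A's sense as positive: L = (1.092)(1630) + (1.766)(1970) = 5260 kg·m²·rpm.
Combined I = 1.092 + 1.766 = 2.859 kg·m².
ω_f = L / I = 5260 / 2.859 = 1840 rpm.
KE_i = ½ΣIω² = 53500 J; KE_f = ½(2.859)(192.7)² = 53070 J.

ΔKE lost ≈ 428 J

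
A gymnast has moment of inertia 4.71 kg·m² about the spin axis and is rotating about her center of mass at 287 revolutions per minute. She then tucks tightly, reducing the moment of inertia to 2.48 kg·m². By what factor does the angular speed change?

No external torque acts about the spin axis, so angular momentum is conserved.
ω₂/ω₁ = I₁/I₂ = 4.710 / 2.480 = 1.899.

ω₂/ω₁ ≈ 1.90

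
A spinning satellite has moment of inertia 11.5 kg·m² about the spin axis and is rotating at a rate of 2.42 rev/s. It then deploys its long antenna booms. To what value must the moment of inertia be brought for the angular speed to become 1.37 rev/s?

I₂ ≈ 20.3 kg·m²

No external torque acts about the spin axis, so angular momentum is conserved.
I₂ = I₁ω₁ / ω₂ = (11.5)(2.42) / (1.37) = 20.31 kg·m².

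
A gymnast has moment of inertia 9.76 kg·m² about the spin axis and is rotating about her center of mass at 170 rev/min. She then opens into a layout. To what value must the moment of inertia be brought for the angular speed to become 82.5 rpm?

With no external torque about the axis, L is conserved: I₁ω₁ = I₂ω₂.
I₂ = I₁ω₁ / ω₂ = (9.76)(170) / (82.5) = 20.11 kg·m².

I₂ ≈ 20.1 kg·m²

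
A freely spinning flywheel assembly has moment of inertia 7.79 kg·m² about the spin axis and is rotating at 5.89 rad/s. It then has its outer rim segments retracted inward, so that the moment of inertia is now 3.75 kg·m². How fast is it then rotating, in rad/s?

ω₂ ≈ 12.2 rad/s

Angular momentum about the spin axis is conserved since the torque about it is zero.
ω₂ = I₁ω₁ / I₂ = (7.790)(5.89 rad/s) / (3.750) = 12.24 rad/s.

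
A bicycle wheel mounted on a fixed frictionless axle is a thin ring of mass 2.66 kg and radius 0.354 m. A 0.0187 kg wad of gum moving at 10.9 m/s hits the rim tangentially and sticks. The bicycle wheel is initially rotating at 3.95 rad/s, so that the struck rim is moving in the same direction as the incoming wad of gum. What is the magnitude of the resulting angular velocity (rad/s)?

|ω_f| ≈ 4.14 rad/s

The axle reaction passes through the axle and exerts no torque about it; angular momentum about the axle is conserved through the impact.
I_p = (2.66)(0.354)² = 0.3333 kg·m². Taking the sense of the wad of gum's angular momentum as positive, L_{wad} = m v R = (0.0187)(10.9)(0.354) = 0.07216 kg·m²/s.
L_i = +I_p ω_p + m v R = +(0.3333)(3.95) + 0.07216 = 1.389 kg·m²/s.
After sticking, I_f = I_p + m R² = 0.3333 + (0.0187)(0.354)² = 0.3357 kg·m².
ω_f = L_i / I_f = 1.389 / 0.3357 = 4.137 rad/s.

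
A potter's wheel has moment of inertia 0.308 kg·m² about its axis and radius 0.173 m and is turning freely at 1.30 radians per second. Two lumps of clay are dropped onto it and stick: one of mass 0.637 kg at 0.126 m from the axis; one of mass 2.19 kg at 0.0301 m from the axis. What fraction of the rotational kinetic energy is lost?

No external torque acts about the axis; L_before = L_after.
Added inertia Σmr² = (0.637)(0.126)² + (2.19)(0.0301)² = 0.01210 kg·m²; I_f = 0.3080 + 0.01210 = 0.3201 kg·m².
ω_f = I_p ω_i / I_f = (0.3080)(1.30) / 0.3201 = 1.251 rad/s.
KE_i = ½(0.3080)(1.300 rad/s)² = 0.2603 J; KE_f = ½(0.3201)(1.251)² = 0.2504 J.
Fraction lost = 0.03779.

fraction ≈ 0.0378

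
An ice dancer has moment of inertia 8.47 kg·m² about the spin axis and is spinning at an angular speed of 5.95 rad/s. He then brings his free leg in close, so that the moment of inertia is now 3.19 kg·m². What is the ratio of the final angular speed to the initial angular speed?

ω₂/ω₁ ≈ 2.66

With no external torque about the axis, L is conserved: I₁ω₁ = I₂ω₂.
ω₂/ω₁ = I₁/I₂ = 8.470 / 3.190 = 2.655.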